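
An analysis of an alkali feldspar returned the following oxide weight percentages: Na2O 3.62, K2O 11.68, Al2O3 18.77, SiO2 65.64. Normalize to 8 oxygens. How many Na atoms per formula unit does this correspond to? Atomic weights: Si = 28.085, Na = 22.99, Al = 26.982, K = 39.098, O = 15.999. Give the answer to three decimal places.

Na2O (M=61.979): mol = 0.05841; Na = 0.11682, O = 0.05841.
K2O (M=94.195): mol = 0.12400; K = 0.24800, O = 0.12400.
Al2O3 (M=101.961): mol = 0.18409; Al = 0.36818, O = 0.55227.
SiO2 (M=60.083): mol = 1.09249; Si = 1.09249, O = 2.18498.
ΣO = 2.91966; factor = 8/ΣO = 2.74005.
Na apfu = 0.11682 × 2.74005 = 0.320.

0.320 Na apfu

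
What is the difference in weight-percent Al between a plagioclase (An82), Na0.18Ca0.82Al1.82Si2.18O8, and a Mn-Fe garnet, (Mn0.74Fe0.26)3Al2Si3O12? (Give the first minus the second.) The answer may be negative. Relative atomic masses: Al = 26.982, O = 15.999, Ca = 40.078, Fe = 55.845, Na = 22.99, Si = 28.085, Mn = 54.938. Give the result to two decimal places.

6.95 percentage points

Al in Na0.18Ca0.82Al1.82Si2.18O8: molar mass 275.327 g/mol; 1.82×26.982 = 49.107 g → 17.84 wt%.
Al in (Mn0.74Fe0.26)3Al2Si3O12: molar mass 495.728 g/mol; 2×26.982 = 53.964 g → 10.89 wt%.
Difference = 17.84 − 10.89 = 6.95 percentage points.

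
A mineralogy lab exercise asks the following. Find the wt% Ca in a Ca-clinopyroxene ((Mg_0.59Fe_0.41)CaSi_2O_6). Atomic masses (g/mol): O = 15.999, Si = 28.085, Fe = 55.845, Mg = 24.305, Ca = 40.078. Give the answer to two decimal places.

Molar mass of (Mg_0.59Fe_0.41)CaSi_2O_6: 0.59×24.305 + 0.41×55.845 + 1×40.078 + 2×28.085 + 6×15.999 = 229.478 g/mol.
Mass of Ca per formula unit: 1 × 40.078 = 40.078 g.
Weight fraction Ca = 40.078 / 229.478 = 0.1746.

17.46 weight percent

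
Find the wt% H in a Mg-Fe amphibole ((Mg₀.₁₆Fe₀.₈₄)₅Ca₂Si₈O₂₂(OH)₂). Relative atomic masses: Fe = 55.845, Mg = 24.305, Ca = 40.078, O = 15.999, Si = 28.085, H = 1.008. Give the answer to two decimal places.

0.21 wt%

Molar mass of (Mg₀.₁₆Fe₀.₈₄)₅Ca₂Si₈O₂₂(OH)₂: 0.80×24.305 + 4.20×55.845 + 2×40.078 + 8×28.085 + 24×15.999 + 2×1.008 = 944.821 g/mol.
Mass of H per formula unit: 2 × 1.008 = 2.016 g.
Weight fraction H = 2.016 / 944.821 = 0.0021.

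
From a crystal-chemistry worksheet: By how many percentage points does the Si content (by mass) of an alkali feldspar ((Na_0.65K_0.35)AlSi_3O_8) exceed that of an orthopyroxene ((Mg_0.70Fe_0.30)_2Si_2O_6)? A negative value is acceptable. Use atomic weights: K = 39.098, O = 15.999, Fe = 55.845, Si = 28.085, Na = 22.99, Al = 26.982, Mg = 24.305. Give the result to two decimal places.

First mineral: 84.255 g Si in 267.857 g formula = 31.46 wt% Si.
Second mineral: 56.170 g Si in 219.698 g formula = 25.57 wt% Si.
31.46% − 25.57% gives a difference of 5.89 percentage points.

5.89 percentage points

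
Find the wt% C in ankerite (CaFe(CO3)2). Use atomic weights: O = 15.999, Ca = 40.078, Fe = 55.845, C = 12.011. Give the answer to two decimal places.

M(CaFe(CO3)2) = 215.939 g/mol.
C contributes 2 × 12.011 = 24.022 g per mole.
24.022/215.939 = 0.1112 → 11.12%.

11.12 mass %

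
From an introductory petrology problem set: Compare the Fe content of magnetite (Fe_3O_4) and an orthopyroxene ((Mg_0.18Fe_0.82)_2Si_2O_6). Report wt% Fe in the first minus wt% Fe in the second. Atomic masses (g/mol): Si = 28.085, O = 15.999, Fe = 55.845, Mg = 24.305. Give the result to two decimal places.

M(Fe_3O_4) = 231.531 g/mol, so wt% Fe = 167.535/231.531 × 100 = 72.36%.
M((Mg_0.18Fe_0.82)_2Si_2O_6) = 252.500 g/mol, so wt% Fe = 91.586/252.500 × 100 = 36.27%.
72.36 − 36.27 = 36.09 pp.

36.09 percentage points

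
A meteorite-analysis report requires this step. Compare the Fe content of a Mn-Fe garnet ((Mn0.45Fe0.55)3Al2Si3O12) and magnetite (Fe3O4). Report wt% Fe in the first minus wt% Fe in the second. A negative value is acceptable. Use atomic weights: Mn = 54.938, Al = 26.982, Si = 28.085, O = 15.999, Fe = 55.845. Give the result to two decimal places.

-53.80 percentage points

First mineral: 92.144 g Fe in 496.518 g formula = 18.56 wt% Fe.
Second mineral: 167.535 g Fe in 231.531 g formula = 72.36 wt% Fe.
18.56% − 72.36% gives a difference of -53.80 percentage points.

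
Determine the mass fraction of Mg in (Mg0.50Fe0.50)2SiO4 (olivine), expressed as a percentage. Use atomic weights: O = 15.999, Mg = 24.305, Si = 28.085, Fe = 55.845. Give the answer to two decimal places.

Molar mass of (Mg0.50Fe0.50)2SiO4: 1*24.305 + 1*55.845 + 1*28.085 + 4*15.999 = 172.231 g/mol.
Mass of Mg per formula unit: 1 × 24.305 = 24.305 g.
Weight fraction Mg = 24.305 / 172.231 = 0.1411.

14.11 wt%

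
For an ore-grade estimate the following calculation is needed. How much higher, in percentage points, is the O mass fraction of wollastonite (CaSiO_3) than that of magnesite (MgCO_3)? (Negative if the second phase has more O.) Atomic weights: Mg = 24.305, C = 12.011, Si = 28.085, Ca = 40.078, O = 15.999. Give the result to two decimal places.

-15.61 percentage points

O in CaSiO_3: molar mass 116.160 g/mol; 3×15.999 = 47.997 g → 41.32 wt%.
O in MgCO_3: molar mass 84.313 g/mol; 3×15.999 = 47.997 g → 56.93 wt%.
Difference = 41.32 − 56.93 = -15.61 percentage points.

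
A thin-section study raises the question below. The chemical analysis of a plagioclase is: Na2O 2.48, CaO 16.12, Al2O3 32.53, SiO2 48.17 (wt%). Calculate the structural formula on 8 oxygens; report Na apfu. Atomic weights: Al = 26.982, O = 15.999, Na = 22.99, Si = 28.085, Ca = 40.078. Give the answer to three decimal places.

0.222 Na apfu

Na2O (M=61.979): mol = 0.04001; Na = 0.08002, O = 0.04001.
CaO (M=56.077): mol = 0.28746; Ca = 0.28746, O = 0.28746.
Al2O3 (M=101.961): mol = 0.31904; Al = 0.63808, O = 0.95712.
SiO2 (M=60.083): mol = 0.80172; Si = 0.80172, O = 1.60344.
ΣO = 2.88803; factor = 8/ΣO = 2.77005.
Na apfu = 0.08002 × 2.77005 = 0.222.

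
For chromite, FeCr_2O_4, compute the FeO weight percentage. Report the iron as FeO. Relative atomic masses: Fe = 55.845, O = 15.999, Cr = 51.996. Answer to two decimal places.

32.10 wt%

M(FeCr_2O_4) = 223.833 g/mol; M(FeO) = 71.844 g/mol.
Moles FeO per formula unit = 1 Fe ÷ 1 = 1.0000.
FeO fraction = (1.0000 × 71.844) / 223.833 = 71.844/223.833 = 0.3210.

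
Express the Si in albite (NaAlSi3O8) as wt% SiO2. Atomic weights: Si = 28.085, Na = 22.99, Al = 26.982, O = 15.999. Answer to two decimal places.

Formula mass = 262.219 g/mol.
3 Si → 3.0000 mol SiO2 per formula unit; M(SiO2) = 60.083, so SiO2 mass = 180.249 g.
180.249/262.219 × 100 = 68.74 wt%.

68.74 wt%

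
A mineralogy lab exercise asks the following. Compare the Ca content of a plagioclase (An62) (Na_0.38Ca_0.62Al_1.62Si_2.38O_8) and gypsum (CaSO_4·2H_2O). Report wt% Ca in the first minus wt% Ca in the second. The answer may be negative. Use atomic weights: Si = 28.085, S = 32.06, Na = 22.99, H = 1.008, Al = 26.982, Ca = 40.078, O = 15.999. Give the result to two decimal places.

First mineral: 24.848 g Ca in 272.130 g formula = 9.13 wt% Ca.
Second mineral: 40.078 g Ca in 172.164 g formula = 23.28 wt% Ca.
9.13% − 23.28% gives a difference of -14.15 percentage points.

-14.15 percentage points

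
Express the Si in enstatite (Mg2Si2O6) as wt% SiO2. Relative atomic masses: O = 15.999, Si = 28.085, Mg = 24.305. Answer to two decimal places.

Formula mass = 200.774 g/mol.
2 Si → 2.0000 mol SiO2 per formula unit; M(SiO2) = 60.083, so SiO2 mass = 120.166 g.
120.166/200.774 × 100 = 59.85 wt%.

59.85 wt%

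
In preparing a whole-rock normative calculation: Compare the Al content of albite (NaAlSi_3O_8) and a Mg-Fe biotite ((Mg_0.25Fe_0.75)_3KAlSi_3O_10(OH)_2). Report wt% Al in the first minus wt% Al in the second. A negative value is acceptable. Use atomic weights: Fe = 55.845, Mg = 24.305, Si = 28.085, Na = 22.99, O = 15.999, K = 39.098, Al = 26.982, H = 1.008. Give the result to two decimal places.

4.76 percentage points

Al in NaAlSi_3O_8: molar mass 262.219 g/mol; 1×26.982 = 26.982 g → 10.29 wt%.
Al in (Mg_0.25Fe_0.75)_3KAlSi_3O_10(OH)_2: molar mass 488.219 g/mol; 1×26.982 = 26.982 g → 5.53 wt%.
Difference = 10.29 − 5.53 = 4.76 percentage points.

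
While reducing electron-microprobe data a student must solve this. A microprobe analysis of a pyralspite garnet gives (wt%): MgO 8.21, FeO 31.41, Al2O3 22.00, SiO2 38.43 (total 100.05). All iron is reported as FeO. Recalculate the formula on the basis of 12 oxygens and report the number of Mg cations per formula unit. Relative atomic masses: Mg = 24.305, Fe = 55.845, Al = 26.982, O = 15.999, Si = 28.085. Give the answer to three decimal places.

8.21 wt% MgO ÷ 40.304 g/mol = 0.20370 mol, giving 0.20370 Mg and 0.20370 O.
31.41 wt% FeO ÷ 71.844 g/mol = 0.43720 mol, giving 0.43720 Fe and 0.43720 O.
22.00 wt% Al2O3 ÷ 101.961 g/mol = 0.21577 mol, giving 0.43154 Al and 0.64731 O.
38.43 wt% SiO2 ÷ 60.083 g/mol = 0.63962 mol, giving 0.63962 Si and 1.27924 O.
Oxygen sums to 2.56745; scaling by 12/2.56745 = 4.67390 puts the formula on 12 O.
Mg: 0.20370 × 4.67390 = 0.952 atoms per formula unit.

0.952 Mg apfu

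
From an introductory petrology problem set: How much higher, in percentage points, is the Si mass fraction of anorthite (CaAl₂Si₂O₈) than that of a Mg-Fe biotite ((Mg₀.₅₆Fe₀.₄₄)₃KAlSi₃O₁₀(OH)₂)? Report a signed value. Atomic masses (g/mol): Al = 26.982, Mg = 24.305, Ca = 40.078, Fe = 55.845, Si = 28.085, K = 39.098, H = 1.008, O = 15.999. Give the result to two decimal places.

1.83 percentage points

First mineral: 56.170 g Si in 278.204 g formula = 20.19 wt% Si.
Second mineral: 84.255 g Si in 458.887 g formula = 18.36 wt% Si.
20.19% − 18.36% gives a difference of 1.83 percentage points.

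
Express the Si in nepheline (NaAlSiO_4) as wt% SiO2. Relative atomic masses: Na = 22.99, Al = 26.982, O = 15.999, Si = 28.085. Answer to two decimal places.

Formula mass = 142.053 g/mol.
1 Si → 1.0000 mol SiO2 per formula unit; M(SiO2) = 60.083, so SiO2 mass = 60.083 g.
60.083/142.053 × 100 = 42.30 wt%.

42.30 wt%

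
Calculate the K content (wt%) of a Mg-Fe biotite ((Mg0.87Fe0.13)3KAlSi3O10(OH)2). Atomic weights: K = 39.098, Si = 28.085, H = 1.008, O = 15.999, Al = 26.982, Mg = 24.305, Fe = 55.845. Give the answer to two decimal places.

9.10 wt%

Molar mass of (Mg0.87Fe0.13)3KAlSi3O10(OH)2: 2.61·24.305 + 0.39·55.845 + 1·39.098 + 1·26.982 + 3·28.085 + 12·15.999 + 2·1.008 = 429.555 g/mol.
Mass of K per formula unit: 1 × 39.098 = 39.098 g.
Weight fraction K = 39.098 / 429.555 = 0.0910.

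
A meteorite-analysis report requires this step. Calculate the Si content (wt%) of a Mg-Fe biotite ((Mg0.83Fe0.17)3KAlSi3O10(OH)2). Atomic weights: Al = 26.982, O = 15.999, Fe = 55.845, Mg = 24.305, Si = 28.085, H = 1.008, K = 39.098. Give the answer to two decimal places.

19.44 wt%

Formula mass = 2.49*24.305 + 0.51*55.845 + 1*39.098 + 1*26.982 + 3*28.085 + 12*15.999 + 2*1.008 = 433.339 g/mol, of which 84.255 g is Si.
So Si makes up 84.255/433.339 = 0.1944 of the mass, i.e. 19.44%.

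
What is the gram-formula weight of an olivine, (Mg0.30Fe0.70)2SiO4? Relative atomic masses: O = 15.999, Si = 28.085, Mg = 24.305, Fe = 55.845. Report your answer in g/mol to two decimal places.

184.85 g/mol

The formula mass is the sum 0.60×24.305 + 1.40×55.845 + 1×28.085 + 4×15.999.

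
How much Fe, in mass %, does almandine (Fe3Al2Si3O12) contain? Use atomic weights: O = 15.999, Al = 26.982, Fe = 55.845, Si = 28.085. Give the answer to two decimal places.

33.66 mass %

Formula mass = 3*55.845 + 2*26.982 + 3*28.085 + 12*15.999 = 497.742 g/mol, of which 167.535 g is Fe.
So Fe makes up 167.535/497.742 = 0.3366 of the mass, i.e. 33.66%.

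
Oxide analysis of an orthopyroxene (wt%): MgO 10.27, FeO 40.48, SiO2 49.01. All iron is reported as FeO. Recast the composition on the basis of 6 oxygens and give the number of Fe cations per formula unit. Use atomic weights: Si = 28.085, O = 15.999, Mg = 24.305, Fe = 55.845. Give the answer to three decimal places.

1.380 Fe apfu

MgO (M=40.304): mol = 0.25481; Mg = 0.25481, O = 0.25481.
FeO (M=71.844): mol = 0.56344; Fe = 0.56344, O = 0.56344.
SiO2 (M=60.083): mol = 0.81570; Si = 0.81570, O = 1.63140.
ΣO = 2.44965; factor = 6/ΣO = 2.44933.
Fe apfu = 0.56344 × 2.44933 = 1.380.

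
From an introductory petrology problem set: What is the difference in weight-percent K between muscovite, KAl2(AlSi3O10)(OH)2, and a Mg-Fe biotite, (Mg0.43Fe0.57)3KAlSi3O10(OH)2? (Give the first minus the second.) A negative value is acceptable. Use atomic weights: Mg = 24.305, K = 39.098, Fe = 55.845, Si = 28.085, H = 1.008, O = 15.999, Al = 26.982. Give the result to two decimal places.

First mineral: 39.098 g K in 398.303 g formula = 9.82 wt% K.
Second mineral: 39.098 g K in 471.187 g formula = 8.30 wt% K.
9.82% − 8.30% gives a difference of 1.52 percentage points.

1.52 percentage points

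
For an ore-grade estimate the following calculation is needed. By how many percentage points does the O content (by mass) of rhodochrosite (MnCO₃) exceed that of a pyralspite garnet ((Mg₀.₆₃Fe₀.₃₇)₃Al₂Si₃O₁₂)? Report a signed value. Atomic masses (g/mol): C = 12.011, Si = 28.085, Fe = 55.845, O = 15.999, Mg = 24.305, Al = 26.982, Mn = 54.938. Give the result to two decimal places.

M(MnCO₃) = 114.946 g/mol, so wt% O = 47.997/114.946 × 100 = 41.76%.
M((Mg₀.₆₃Fe₀.₃₇)₃Al₂Si₃O₁₂) = 438.131 g/mol, so wt% O = 191.988/438.131 × 100 = 43.82%.
41.76 − 43.82 = -2.06 pp.

-2.06 percentage points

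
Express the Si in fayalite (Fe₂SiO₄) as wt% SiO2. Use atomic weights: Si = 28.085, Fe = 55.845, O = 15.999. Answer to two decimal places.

29.49 wt%

Molar mass of Fe₂SiO₄ = 2×55.845 + 1×28.085 + 4×15.999 = 203.771 g/mol.
Each formula unit contains 1 Si, equivalent to 1/1 = 1.0000 mol SiO2.
M(SiO2) = 1×28.085 + 2×15.999 = 60.083 g/mol.
Mass of SiO2 per formula unit = 1.0000 × 60.083 = 60.083 g.
SiO2 wt% = 60.083 / 203.771 × 100 = 29.49%.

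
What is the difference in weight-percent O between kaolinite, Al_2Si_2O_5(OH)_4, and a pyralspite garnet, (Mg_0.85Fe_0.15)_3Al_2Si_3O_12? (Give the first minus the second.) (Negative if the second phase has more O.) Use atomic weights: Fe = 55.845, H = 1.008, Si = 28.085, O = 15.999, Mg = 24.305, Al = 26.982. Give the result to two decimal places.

First mineral: 143.991 g O in 258.157 g formula = 55.78 wt% O.
Second mineral: 191.988 g O in 417.315 g formula = 46.01 wt% O.
55.78% − 46.01% gives a difference of 9.77 percentage points.

9.77 percentage points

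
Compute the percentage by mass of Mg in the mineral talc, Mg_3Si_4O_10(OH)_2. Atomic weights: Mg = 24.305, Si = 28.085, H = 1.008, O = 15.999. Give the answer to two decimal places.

19.23 wt%

Molar mass of Mg_3Si_4O_10(OH)_2: 3·24.305 + 4·28.085 + 12·15.999 + 2·1.008 = 379.259 g/mol.
Mass of Mg per formula unit: 3 × 24.305 = 72.915 g.
Weight fraction Mg = 72.915 / 379.259 = 0.1923.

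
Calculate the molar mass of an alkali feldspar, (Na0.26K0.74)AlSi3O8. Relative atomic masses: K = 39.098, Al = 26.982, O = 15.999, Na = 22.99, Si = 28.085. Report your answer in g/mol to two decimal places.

274.14 g/mol

M = 0.26×22.99 + 0.74×39.098 + 1×26.982 + 3×28.085 + 8×15.999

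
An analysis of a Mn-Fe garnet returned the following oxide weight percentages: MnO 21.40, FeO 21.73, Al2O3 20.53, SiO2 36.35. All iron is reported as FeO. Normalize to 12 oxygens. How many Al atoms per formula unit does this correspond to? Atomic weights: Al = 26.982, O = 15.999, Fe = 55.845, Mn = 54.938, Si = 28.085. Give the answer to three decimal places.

21.40 wt% MnO ÷ 70.937 g/mol = 0.30168 mol, giving 0.30168 Mn and 0.30168 O.
21.73 wt% FeO ÷ 71.844 g/mol = 0.30246 mol, giving 0.30246 Fe and 0.30246 O.
20.53 wt% Al2O3 ÷ 101.961 g/mol = 0.20135 mol, giving 0.40270 Al and 0.60405 O.
36.35 wt% SiO2 ÷ 60.083 g/mol = 0.60500 mol, giving 0.60500 Si and 1.21000 O.
Oxygen sums to 2.41819; scaling by 12/2.41819 = 4.96239 puts the formula on 12 O.
Al: 0.40270 × 4.96239 = 1.998 atoms per formula unit.

1.998 Al apfu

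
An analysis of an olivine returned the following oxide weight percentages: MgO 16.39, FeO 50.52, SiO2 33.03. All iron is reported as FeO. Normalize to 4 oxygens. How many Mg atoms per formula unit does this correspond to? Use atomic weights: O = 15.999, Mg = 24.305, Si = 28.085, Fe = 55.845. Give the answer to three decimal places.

0.736 Mg apfu

16.39 wt% MgO ÷ 40.304 g/mol = 0.40666 mol, giving 0.40666 Mg and 0.40666 O.
50.52 wt% FeO ÷ 71.844 g/mol = 0.70319 mol, giving 0.70319 Fe and 0.70319 O.
33.03 wt% SiO2 ÷ 60.083 g/mol = 0.54974 mol, giving 0.54974 Si and 1.09948 O.
Oxygen sums to 2.20933; scaling by 4/2.20933 = 1.81050 puts the formula on 4 O.
Mg: 0.40666 × 1.81050 = 0.736 atoms per formula unit.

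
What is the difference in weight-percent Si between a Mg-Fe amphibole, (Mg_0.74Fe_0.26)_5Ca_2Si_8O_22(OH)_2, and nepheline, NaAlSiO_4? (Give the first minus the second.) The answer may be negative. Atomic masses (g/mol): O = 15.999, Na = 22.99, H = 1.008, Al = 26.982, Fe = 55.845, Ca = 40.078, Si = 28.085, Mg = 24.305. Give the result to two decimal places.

First mineral: 224.680 g Si in 853.355 g formula = 26.33 wt% Si.
Second mineral: 28.085 g Si in 142.053 g formula = 19.77 wt% Si.
26.33% − 19.77% gives a difference of 6.56 percentage points.

6.56 percentage points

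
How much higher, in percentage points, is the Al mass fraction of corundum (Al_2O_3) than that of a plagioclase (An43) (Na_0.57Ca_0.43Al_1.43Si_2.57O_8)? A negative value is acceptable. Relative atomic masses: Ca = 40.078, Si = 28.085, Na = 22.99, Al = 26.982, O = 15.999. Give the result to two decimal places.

First mineral: 53.964 g Al in 101.961 g formula = 52.93 wt% Al.
Second mineral: 38.584 g Al in 269.093 g formula = 14.34 wt% Al.
52.93% − 14.34% gives a difference of 38.59 percentage points.

38.59 percentage points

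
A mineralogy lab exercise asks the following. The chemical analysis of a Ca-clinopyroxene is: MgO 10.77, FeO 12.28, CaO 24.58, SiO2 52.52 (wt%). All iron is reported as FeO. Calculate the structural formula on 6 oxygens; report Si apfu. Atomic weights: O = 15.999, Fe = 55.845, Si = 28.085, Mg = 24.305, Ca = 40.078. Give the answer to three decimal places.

1.998 Si apfu

MgO: 10.77/40.304 = 0.26722 mol → 0.26722 mol Mg, 0.26722 mol O.
FeO: 12.28/71.844 = 0.17093 mol → 0.17093 mol Fe, 0.17093 mol O.
CaO: 24.58/56.077 = 0.43833 mol → 0.43833 mol Ca, 0.43833 mol O.
SiO2: 52.52/60.083 = 0.87412 mol → 0.87412 mol Si, 1.74824 mol O.
Total oxygen = 2.62472 mol. Normalization factor = 6/2.62472 = 2.28596.
Si per 6 O = 0.87412 × 2.28596 = 1.998.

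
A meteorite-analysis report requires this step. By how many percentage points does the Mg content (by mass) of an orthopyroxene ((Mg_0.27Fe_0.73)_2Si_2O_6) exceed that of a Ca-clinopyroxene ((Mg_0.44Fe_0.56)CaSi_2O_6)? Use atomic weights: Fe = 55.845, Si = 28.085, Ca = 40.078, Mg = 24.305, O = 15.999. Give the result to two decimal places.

Mg in (Mg_0.27Fe_0.73)_2Si_2O_6: molar mass 246.822 g/mol; 0.54×24.305 = 13.125 g → 5.32 wt%.
Mg in (Mg_0.44Fe_0.56)CaSi_2O_6: molar mass 234.209 g/mol; 0.44×24.305 = 10.694 g → 4.57 wt%.
Difference = 5.32 − 4.57 = 0.75 percentage points.

0.75 percentage points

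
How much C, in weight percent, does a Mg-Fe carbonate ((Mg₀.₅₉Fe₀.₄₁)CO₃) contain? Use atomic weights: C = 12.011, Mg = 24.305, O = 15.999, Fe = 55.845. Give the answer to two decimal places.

12.35 weight percent

Formula mass = 0.59·24.305 + 0.41·55.845 + 1·12.011 + 3·15.999 = 97.244 g/mol, of which 12.011 g is C.
So C makes up 12.011/97.244 = 0.1235 of the mass, i.e. 12.35%.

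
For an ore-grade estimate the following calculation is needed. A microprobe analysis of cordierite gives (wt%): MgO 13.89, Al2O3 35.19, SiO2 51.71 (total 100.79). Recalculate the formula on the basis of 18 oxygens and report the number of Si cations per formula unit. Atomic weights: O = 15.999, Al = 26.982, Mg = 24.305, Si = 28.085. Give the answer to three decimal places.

4.995 Si apfu

MgO (M=40.304): mol = 0.34463; Mg = 0.34463, O = 0.34463.
Al2O3 (M=101.961): mol = 0.34513; Al = 0.69026, O = 1.03539.
SiO2 (M=60.083): mol = 0.86064; Si = 0.86064, O = 1.72128.
ΣO = 3.10130; factor = 18/ΣO = 5.80402.
Si apfu = 0.86064 × 5.80402 = 4.995.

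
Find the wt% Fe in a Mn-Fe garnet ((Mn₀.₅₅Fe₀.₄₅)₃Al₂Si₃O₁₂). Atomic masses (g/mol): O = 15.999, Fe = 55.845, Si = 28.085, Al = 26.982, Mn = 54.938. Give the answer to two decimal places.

15.19 wt%

Molar mass of (Mn₀.₅₅Fe₀.₄₅)₃Al₂Si₃O₁₂: 1.65×54.938 + 1.35×55.845 + 2×26.982 + 3×28.085 + 12×15.999 = 496.245 g/mol.
Mass of Fe per formula unit: 1.35 × 55.845 = 75.391 g.
Weight fraction Fe = 75.391 / 496.245 = 0.1519.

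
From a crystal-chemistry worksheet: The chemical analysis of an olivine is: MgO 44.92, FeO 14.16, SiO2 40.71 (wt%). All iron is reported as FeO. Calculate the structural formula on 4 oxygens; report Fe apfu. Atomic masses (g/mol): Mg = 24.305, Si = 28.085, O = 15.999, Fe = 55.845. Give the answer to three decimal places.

44.92 wt% MgO ÷ 40.304 g/mol = 1.11453 mol, giving 1.11453 Mg and 1.11453 O.
14.16 wt% FeO ÷ 71.844 g/mol = 0.19709 mol, giving 0.19709 Fe and 0.19709 O.
40.71 wt% SiO2 ÷ 60.083 g/mol = 0.67756 mol, giving 0.67756 Si and 1.35512 O.
Oxygen sums to 2.66674; scaling by 4/2.66674 = 1.49996 puts the formula on 4 O.
Fe: 0.19709 × 1.49996 = 0.296 atoms per formula unit.

0.296 Fe apfu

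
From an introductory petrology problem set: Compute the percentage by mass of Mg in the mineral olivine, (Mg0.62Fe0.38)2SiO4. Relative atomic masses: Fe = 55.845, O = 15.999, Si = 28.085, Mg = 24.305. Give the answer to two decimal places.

18.30 mass %

Formula mass = 1.24×24.305 + 0.76×55.845 + 1×28.085 + 4×15.999 = 164.661 g/mol, of which 30.138 g is Mg.
So Mg makes up 30.138/164.661 = 0.1830 of the mass, i.e. 18.30%.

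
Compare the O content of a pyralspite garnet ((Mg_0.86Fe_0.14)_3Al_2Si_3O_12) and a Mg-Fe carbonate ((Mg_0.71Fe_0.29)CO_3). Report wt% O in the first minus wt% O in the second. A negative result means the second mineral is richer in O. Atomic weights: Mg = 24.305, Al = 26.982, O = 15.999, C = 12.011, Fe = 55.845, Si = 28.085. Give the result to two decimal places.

First mineral: 191.988 g O in 416.369 g formula = 46.11 wt% O.
Second mineral: 47.997 g O in 93.460 g formula = 51.36 wt% O.
46.11% − 51.36% gives a difference of -5.25 percentage points.

-5.25 percentage points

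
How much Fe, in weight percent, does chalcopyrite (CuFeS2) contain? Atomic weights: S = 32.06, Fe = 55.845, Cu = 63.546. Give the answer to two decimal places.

Molar mass of CuFeS2: 1×63.546 + 1×55.845 + 2×32.06 = 183.511 g/mol.
Mass of Fe per formula unit: 1 × 55.845 = 55.845 g.
Weight fraction Fe = 55.845 / 183.511 = 0.3043.

30.43 weight percent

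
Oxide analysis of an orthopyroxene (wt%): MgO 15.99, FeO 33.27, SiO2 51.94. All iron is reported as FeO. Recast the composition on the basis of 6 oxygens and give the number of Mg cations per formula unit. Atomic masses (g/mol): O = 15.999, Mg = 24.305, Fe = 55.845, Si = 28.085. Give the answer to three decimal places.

MgO (M=40.304): mol = 0.39673; Mg = 0.39673, O = 0.39673.
FeO (M=71.844): mol = 0.46309; Fe = 0.46309, O = 0.46309.
SiO2 (M=60.083): mol = 0.86447; Si = 0.86447, O = 1.72894.
ΣO = 2.58876; factor = 6/ΣO = 2.31771.
Mg apfu = 0.39673 × 2.31771 = 0.920.

0.920 Mg apfu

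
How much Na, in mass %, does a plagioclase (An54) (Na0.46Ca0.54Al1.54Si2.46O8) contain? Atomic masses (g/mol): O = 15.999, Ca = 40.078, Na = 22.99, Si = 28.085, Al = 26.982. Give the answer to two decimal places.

3.90 mass %

Formula mass = 0.46·22.99 + 0.54·40.078 + 1.54·26.982 + 2.46·28.085 + 8·15.999 = 270.851 g/mol, of which 10.575 g is Na.
So Na makes up 10.575/270.851 = 0.0390 of the mass, i.e. 3.90%.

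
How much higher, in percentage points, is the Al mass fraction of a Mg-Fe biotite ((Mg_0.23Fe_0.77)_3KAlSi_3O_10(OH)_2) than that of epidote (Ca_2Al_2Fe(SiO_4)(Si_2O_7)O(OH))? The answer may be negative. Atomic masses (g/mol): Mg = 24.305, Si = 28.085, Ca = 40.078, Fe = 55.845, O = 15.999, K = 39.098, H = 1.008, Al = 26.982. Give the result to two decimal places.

-5.66 percentage points

First mineral: 26.982 g Al in 490.111 g formula = 5.51 wt% Al.
Second mineral: 53.964 g Al in 483.215 g formula = 11.17 wt% Al.
5.51% − 11.17% gives a difference of -5.66 percentage points.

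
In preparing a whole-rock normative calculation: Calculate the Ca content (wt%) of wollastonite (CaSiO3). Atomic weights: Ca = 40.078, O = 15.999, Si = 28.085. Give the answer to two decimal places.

Molar mass of CaSiO3: 1*40.078 + 1*28.085 + 3*15.999 = 116.160 g/mol.
Mass of Ca per formula unit: 1 × 40.078 = 40.078 g.
Weight fraction Ca = 40.078 / 116.160 = 0.3450.

34.50 wt%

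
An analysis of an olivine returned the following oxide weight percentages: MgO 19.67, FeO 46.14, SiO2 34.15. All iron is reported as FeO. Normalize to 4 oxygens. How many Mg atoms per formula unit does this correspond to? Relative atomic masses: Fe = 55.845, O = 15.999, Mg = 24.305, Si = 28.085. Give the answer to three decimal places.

MgO (M=40.304): mol = 0.48804; Mg = 0.48804, O = 0.48804.
FeO (M=71.844): mol = 0.64222; Fe = 0.64222, O = 0.64222.
SiO2 (M=60.083): mol = 0.56838; Si = 0.56838, O = 1.13676.
ΣO = 2.26702; factor = 4/ΣO = 1.76443.
Mg apfu = 0.48804 × 1.76443 = 0.861.

0.861 Mg apfu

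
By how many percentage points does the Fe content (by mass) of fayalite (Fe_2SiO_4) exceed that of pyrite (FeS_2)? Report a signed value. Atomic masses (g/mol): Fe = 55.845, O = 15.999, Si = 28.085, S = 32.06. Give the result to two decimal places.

Fe in Fe_2SiO_4: molar mass 203.771 g/mol; 2×55.845 = 111.690 g → 54.81 wt%.
Fe in FeS_2: molar mass 119.965 g/mol; 1×55.845 = 55.845 g → 46.55 wt%.
Difference = 54.81 − 46.55 = 8.26 percentage points.

8.26 percentage points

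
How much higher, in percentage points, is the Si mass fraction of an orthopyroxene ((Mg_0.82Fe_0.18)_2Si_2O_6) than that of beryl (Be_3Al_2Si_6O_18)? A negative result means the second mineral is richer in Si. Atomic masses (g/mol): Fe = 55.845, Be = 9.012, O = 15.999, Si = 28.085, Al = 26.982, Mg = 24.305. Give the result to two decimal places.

-4.87 percentage points

First mineral: 56.170 g Si in 212.128 g formula = 26.48 wt% Si.
Second mineral: 168.510 g Si in 537.492 g formula = 31.35 wt% Si.
26.48% − 31.35% gives a difference of -4.87 percentage points.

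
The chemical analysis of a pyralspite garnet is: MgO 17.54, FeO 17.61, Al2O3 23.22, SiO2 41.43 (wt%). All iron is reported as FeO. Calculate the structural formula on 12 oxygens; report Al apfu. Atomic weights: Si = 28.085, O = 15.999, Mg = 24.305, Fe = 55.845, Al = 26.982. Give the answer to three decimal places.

1.993 Al apfu

MgO: 17.54/40.304 = 0.43519 mol → 0.43519 mol Mg, 0.43519 mol O.
FeO: 17.61/71.844 = 0.24511 mol → 0.24511 mol Fe, 0.24511 mol O.
Al2O3: 23.22/101.961 = 0.22773 mol → 0.45546 mol Al, 0.68319 mol O.
SiO2: 41.43/60.083 = 0.68955 mol → 0.68955 mol Si, 1.37910 mol O.
Total oxygen = 2.74259 mol. Normalization factor = 12/2.74259 = 4.37543.
Al per 12 O = 0.45546 × 4.37543 = 1.993.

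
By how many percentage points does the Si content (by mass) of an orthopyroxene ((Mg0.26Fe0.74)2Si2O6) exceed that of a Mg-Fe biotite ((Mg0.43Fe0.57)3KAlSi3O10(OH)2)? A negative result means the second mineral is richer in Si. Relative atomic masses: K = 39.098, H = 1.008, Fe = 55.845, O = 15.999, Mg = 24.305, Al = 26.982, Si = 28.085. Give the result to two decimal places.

First mineral: 56.170 g Si in 247.453 g formula = 22.70 wt% Si.
Second mineral: 84.255 g Si in 471.187 g formula = 17.88 wt% Si.
22.70% − 17.88% gives a difference of 4.82 percentage points.

4.82 percentage points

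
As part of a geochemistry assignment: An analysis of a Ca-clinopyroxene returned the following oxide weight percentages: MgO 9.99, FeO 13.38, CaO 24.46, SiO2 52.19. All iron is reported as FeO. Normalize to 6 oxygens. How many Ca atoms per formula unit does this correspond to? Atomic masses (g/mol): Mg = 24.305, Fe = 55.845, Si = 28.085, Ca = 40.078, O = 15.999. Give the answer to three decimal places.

MgO: 9.99/40.304 = 0.24787 mol → 0.24787 mol Mg, 0.24787 mol O.
FeO: 13.38/71.844 = 0.18624 mol → 0.18624 mol Fe, 0.18624 mol O.
CaO: 24.46/56.077 = 0.43619 mol → 0.43619 mol Ca, 0.43619 mol O.
SiO2: 52.19/60.083 = 0.86863 mol → 0.86863 mol Si, 1.73726 mol O.
Total oxygen = 2.60756 mol. Normalization factor = 6/2.60756 = 2.30100.
Ca per 6 O = 0.43619 × 2.30100 = 1.004.

1.004 Ca apfu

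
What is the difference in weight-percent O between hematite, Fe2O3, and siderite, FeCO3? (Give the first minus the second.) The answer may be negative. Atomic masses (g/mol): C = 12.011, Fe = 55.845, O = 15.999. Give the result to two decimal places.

-11.37 percentage points

O in Fe2O3: molar mass 159.687 g/mol; 3×15.999 = 47.997 g → 30.06 wt%.
O in FeCO3: molar mass 115.853 g/mol; 3×15.999 = 47.997 g → 41.43 wt%.
Difference = 30.06 − 41.43 = -11.37 percentage points.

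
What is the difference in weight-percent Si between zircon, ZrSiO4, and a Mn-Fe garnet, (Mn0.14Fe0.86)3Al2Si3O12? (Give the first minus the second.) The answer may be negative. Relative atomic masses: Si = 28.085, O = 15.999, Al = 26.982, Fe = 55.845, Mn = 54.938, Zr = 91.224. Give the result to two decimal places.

First mineral: 28.085 g Si in 183.305 g formula = 15.32 wt% Si.
Second mineral: 84.255 g Si in 497.361 g formula = 16.94 wt% Si.
15.32% − 16.94% gives a difference of -1.62 percentage points.

-1.62 percentage points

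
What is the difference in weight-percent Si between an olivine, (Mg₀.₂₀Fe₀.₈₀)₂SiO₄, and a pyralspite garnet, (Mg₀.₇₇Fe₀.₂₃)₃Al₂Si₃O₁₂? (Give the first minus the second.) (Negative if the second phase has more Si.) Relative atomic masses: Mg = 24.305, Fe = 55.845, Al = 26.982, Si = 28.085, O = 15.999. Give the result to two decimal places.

M((Mg₀.₂₀Fe₀.₈₀)₂SiO₄) = 191.155 g/mol, so wt% Si = 28.085/191.155 × 100 = 14.69%.
M((Mg₀.₇₇Fe₀.₂₃)₃Al₂Si₃O₁₂) = 424.885 g/mol, so wt% Si = 84.255/424.885 × 100 = 19.83%.
14.69 − 19.83 = -5.14 pp.

-5.14 percentage points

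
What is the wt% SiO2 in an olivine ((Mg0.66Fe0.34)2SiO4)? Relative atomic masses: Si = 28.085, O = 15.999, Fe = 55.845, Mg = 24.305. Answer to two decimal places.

Formula mass = 162.138 g/mol.
1 Si → 1.0000 mol SiO2 per formula unit; M(SiO2) = 60.083, so SiO2 mass = 60.083 g.
60.083/162.138 × 100 = 37.06 wt%.

37.06 wt%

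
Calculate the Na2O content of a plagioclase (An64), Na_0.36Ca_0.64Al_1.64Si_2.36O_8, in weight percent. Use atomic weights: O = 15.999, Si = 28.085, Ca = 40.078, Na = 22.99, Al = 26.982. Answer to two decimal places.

M(Na_0.36Ca_0.64Al_1.64Si_2.36O_8) = 272.449 g/mol; M(Na2O) = 61.979 g/mol.
Moles Na2O per formula unit = 0.36 Na ÷ 2 = 0.1800.
Na2O fraction = (0.1800 × 61.979) / 272.449 = 11.156/272.449 = 0.0409.

4.09 wt%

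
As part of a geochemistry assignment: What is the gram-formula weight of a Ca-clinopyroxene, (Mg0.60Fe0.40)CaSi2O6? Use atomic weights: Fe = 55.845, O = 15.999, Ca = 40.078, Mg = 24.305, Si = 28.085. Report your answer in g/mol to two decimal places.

Mg: 0.60 × 24.305 = 14.5830
Fe: 0.40 × 55.845 = 22.3380
Ca: 1 × 40.078 = 40.0780
Si: 2 × 28.085 = 56.1700
O: 6 × 15.999 = 95.9940
Summing the contributions gives the formula mass.

229.16 g/mol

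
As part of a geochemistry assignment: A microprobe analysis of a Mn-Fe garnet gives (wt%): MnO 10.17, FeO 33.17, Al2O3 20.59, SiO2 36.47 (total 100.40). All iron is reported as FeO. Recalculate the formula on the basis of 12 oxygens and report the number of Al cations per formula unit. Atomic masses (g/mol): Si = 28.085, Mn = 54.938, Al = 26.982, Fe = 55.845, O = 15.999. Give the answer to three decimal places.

1.999 Al apfu

MnO: 10.17/70.937 = 0.14337 mol → 0.14337 mol Mn, 0.14337 mol O.
FeO: 33.17/71.844 = 0.46169 mol → 0.46169 mol Fe, 0.46169 mol O.
Al2O3: 20.59/101.961 = 0.20194 mol → 0.40388 mol Al, 0.60582 mol O.
SiO2: 36.47/60.083 = 0.60699 mol → 0.60699 mol Si, 1.21398 mol O.
Total oxygen = 2.42486 mol. Normalization factor = 12/2.42486 = 4.94874.
Al per 12 O = 0.40388 × 4.94874 = 1.999.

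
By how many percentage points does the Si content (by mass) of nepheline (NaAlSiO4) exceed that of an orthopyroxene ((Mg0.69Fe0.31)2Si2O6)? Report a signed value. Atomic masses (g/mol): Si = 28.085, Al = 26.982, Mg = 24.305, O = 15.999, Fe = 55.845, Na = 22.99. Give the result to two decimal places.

Si in NaAlSiO4: molar mass 142.053 g/mol; 1×28.085 = 28.085 g → 19.77 wt%.
Si in (Mg0.69Fe0.31)2Si2O6: molar mass 220.329 g/mol; 2×28.085 = 56.170 g → 25.49 wt%.
Difference = 19.77 − 25.49 = -5.72 percentage points.

-5.72 percentage points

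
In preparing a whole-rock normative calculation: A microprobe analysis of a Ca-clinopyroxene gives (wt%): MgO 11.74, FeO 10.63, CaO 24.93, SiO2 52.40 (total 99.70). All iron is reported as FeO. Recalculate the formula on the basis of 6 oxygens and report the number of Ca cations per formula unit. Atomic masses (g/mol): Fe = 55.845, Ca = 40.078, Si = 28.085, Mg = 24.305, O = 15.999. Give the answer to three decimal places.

11.74 wt% MgO ÷ 40.304 g/mol = 0.29129 mol, giving 0.29129 Mg and 0.29129 O.
10.63 wt% FeO ÷ 71.844 g/mol = 0.14796 mol, giving 0.14796 Fe and 0.14796 O.
24.93 wt% CaO ÷ 56.077 g/mol = 0.44457 mol, giving 0.44457 Ca and 0.44457 O.
52.40 wt% SiO2 ÷ 60.083 g/mol = 0.87213 mol, giving 0.87213 Si and 1.74426 O.
Oxygen sums to 2.62808; scaling by 6/2.62808 = 2.28304 puts the formula on 6 O.
Ca: 0.44457 × 2.28304 = 1.015 atoms per formula unit.

1.015 Ca apfu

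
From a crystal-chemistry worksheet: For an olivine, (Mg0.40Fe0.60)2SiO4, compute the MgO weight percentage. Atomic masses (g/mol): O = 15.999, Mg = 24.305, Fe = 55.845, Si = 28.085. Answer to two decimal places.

18.06 wt%

Formula mass = 178.539 g/mol.
0.80 Mg → 0.8000 mol MgO per formula unit; M(MgO) = 40.304, so MgO mass = 32.243 g.
32.243/178.539 × 100 = 18.06 wt%.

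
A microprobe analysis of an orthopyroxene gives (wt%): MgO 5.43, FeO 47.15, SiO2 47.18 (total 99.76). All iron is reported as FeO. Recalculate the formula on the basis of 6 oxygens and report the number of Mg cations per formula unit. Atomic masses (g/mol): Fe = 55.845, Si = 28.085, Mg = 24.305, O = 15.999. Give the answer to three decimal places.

0.342 Mg apfu

MgO: 5.43/40.304 = 0.13473 mol → 0.13473 mol Mg, 0.13473 mol O.
FeO: 47.15/71.844 = 0.65628 mol → 0.65628 mol Fe, 0.65628 mol O.
SiO2: 47.18/60.083 = 0.78525 mol → 0.78525 mol Si, 1.57050 mol O.
Total oxygen = 2.36151 mol. Normalization factor = 6/2.36151 = 2.54075.
Mg per 6 O = 0.13473 × 2.54075 = 0.342.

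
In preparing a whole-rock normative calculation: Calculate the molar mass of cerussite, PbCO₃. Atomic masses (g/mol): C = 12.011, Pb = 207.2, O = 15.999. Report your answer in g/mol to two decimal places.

Pb: 1 × 207.2 = 207.2000
C: 1 × 12.011 = 12.0110
O: 3 × 15.999 = 47.9970
Summing the contributions gives the formula mass.

267.21 g/mol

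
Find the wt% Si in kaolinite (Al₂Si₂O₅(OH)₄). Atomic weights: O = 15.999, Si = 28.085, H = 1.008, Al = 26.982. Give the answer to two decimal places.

M(Al₂Si₂O₅(OH)₄) = 258.157 g/mol.
Si contributes 2 × 28.085 = 56.170 g per mole.
56.170/258.157 = 0.2176 → 21.76%.

21.76 wt%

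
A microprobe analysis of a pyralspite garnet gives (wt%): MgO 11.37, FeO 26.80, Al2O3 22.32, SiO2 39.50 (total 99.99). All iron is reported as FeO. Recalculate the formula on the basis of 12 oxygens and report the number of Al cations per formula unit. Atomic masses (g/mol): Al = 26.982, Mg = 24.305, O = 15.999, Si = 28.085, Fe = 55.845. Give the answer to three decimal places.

11.37 wt% MgO ÷ 40.304 g/mol = 0.28211 mol, giving 0.28211 Mg and 0.28211 O.
26.80 wt% FeO ÷ 71.844 g/mol = 0.37303 mol, giving 0.37303 Fe and 0.37303 O.
22.32 wt% Al2O3 ÷ 101.961 g/mol = 0.21891 mol, giving 0.43782 Al and 0.65673 O.
39.50 wt% SiO2 ÷ 60.083 g/mol = 0.65742 mol, giving 0.65742 Si and 1.31484 O.
Oxygen sums to 2.62671; scaling by 12/2.62671 = 4.56845 puts the formula on 12 O.
Al: 0.43782 × 4.56845 = 2.000 atoms per formula unit.

2.000 Al apfu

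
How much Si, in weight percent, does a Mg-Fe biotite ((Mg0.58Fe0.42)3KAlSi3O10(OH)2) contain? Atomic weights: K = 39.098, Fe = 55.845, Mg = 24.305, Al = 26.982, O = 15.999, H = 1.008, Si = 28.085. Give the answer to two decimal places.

18.44 weight percent

Formula mass = 1.74*24.305 + 1.26*55.845 + 1*39.098 + 1*26.982 + 3*28.085 + 12*15.999 + 2*1.008 = 456.994 g/mol, of which 84.255 g is Si.
So Si makes up 84.255/456.994 = 0.1844 of the mass, i.e. 18.44%.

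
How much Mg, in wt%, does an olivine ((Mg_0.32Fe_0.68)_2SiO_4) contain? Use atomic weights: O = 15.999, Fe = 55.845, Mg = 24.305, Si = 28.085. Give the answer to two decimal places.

M((Mg_0.32Fe_0.68)_2SiO_4) = 183.585 g/mol.
Mg contributes 0.64 × 24.305 = 15.555 g per mole.
15.555/183.585 = 0.0847 → 8.47%.

8.47 wt%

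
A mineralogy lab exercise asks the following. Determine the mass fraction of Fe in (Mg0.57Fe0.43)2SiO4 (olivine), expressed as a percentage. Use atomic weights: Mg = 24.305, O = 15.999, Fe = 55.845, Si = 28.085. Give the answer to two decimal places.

M((Mg0.57Fe0.43)2SiO4) = 167.815 g/mol.
Fe contributes 0.86 × 55.845 = 48.027 g per mole.
48.027/167.815 = 0.2862 → 28.62%.

28.62 mass %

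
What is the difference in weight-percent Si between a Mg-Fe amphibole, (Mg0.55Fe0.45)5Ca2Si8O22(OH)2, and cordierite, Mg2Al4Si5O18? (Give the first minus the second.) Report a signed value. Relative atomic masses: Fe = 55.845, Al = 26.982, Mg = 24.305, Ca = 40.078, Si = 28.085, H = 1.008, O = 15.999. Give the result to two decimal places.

Si in (Mg0.55Fe0.45)5Ca2Si8O22(OH)2: molar mass 883.318 g/mol; 8×28.085 = 224.680 g → 25.44 wt%.
Si in Mg2Al4Si5O18: molar mass 584.945 g/mol; 5×28.085 = 140.425 g → 24.01 wt%.
Difference = 25.44 − 24.01 = 1.43 percentage points.

1.43 percentage points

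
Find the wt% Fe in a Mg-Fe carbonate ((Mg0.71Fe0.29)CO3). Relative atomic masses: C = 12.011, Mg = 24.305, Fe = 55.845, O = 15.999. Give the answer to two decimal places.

M((Mg0.71Fe0.29)CO3) = 93.460 g/mol.
Fe contributes 0.29 × 55.845 = 16.195 g per mole.
16.195/93.460 = 0.1733 → 17.33%.

17.33 mass %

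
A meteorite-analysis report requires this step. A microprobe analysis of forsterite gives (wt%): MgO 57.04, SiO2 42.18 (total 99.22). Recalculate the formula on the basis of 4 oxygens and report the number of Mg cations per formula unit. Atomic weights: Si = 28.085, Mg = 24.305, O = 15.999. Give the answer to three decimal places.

2.008 Mg apfu

57.04 wt% MgO ÷ 40.304 g/mol = 1.41524 mol, giving 1.41524 Mg and 1.41524 O.
42.18 wt% SiO2 ÷ 60.083 g/mol = 0.70203 mol, giving 0.70203 Si and 1.40406 O.
Oxygen sums to 2.81930; scaling by 4/2.81930 = 1.41879 puts the formula on 4 O.
Mg: 1.41524 × 1.41879 = 2.008 atoms per formula unit.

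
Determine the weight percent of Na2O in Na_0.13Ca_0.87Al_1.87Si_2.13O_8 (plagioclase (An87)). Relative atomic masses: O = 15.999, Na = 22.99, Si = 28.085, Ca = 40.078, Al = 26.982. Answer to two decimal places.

1.46 wt%

Formula mass = 276.126 g/mol.
0.13 Na → 0.0650 mol Na2O per formula unit; M(Na2O) = 61.979, so Na2O mass = 4.029 g.
4.029/276.126 × 100 = 1.46 wt%.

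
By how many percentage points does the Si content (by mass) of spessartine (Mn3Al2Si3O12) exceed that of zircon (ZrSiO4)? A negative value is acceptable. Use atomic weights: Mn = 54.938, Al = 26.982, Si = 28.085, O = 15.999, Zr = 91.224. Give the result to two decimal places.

1.70 percentage points

M(Mn3Al2Si3O12) = 495.021 g/mol, so wt% Si = 84.255/495.021 × 100 = 17.02%.
M(ZrSiO4) = 183.305 g/mol, so wt% Si = 28.085/183.305 × 100 = 15.32%.
17.02 − 15.32 = 1.70 pp.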